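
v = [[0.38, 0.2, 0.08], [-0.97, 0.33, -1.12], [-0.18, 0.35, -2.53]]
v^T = [[0.38,  -0.97,  -0.18], [0.20,  0.33,  0.35], [0.08,  -1.12,  -2.53]]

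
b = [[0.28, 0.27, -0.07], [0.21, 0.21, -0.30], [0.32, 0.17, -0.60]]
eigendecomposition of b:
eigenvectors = [[0.05, -0.84, 0.77], [-0.38, -0.42, -0.60], [-0.92, -0.35, 0.22]]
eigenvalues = [-0.55, 0.39, 0.05]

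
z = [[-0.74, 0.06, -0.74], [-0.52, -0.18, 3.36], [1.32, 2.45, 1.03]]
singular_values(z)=[3.67, 2.74, 0.73]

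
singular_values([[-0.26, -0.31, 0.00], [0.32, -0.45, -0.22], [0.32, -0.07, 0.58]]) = [0.68, 0.61, 0.37]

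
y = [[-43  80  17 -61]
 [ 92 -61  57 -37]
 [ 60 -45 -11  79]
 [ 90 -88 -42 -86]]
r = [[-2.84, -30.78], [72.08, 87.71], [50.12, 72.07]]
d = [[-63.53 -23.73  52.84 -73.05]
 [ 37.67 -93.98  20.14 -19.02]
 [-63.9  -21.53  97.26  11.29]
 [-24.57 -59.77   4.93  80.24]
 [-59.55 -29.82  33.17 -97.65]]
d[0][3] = -73.05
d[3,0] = -24.57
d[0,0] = -63.53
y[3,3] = -86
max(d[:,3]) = 80.24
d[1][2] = 20.14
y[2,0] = 60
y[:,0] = [-43, 92, 60, 90]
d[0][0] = -63.53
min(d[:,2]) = 4.93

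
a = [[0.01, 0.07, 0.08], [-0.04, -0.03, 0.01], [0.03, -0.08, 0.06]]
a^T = [[0.01, -0.04, 0.03], [0.07, -0.03, -0.08], [0.08, 0.01, 0.06]]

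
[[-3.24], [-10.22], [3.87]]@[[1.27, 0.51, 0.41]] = [[-4.11, -1.65, -1.33], [-12.98, -5.21, -4.19], [4.91, 1.97, 1.59]]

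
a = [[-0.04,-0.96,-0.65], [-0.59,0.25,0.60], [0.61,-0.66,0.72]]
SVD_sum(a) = [[0.38,-0.88,-0.45],[-0.24,0.56,0.29],[0.16,-0.38,-0.2]] + [[-0.14, 0.09, -0.28], [0.09, -0.05, 0.18], [0.45, -0.28, 0.91]] + [[-0.28, -0.16, 0.09], [-0.44, -0.26, 0.14], [-0.0, -0.00, 0.00]]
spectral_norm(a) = 1.34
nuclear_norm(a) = 3.08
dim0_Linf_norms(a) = [0.61, 0.96, 0.72]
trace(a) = 0.93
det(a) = -0.94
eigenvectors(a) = [[(-0.81+0j), (0.04+0.51j), 0.04-0.51j], [-0.58+0.00j, -0.04-0.48j, (-0.04+0.48j)], [0.08+0.00j, (0.71+0j), 0.71-0.00j]]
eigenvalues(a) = [(-0.66+0j), (0.8+0.89j), (0.8-0.89j)]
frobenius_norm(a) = 1.86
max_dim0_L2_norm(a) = 1.19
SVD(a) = [[-0.79, 0.29, -0.53], [0.5, -0.18, -0.85], [-0.34, -0.94, -0.00]] @ diag([1.3381846307713061, 1.1245642748243903, 0.6221069729203778]) @ [[-0.35, 0.83, 0.43],  [-0.43, 0.26, -0.87],  [0.83, 0.49, -0.26]]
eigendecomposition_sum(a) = [[(-0.38+0j), (-0.4+0j), (-0-0j)], [-0.27+0.00j, (-0.28+0j), -0.00-0.00j], [(0.04-0j), 0.04-0.00j, 0j]] + [[(0.17+0.19j), -0.28-0.23j, (-0.32+0.29j)], [(-0.16-0.18j), 0.27+0.21j, (0.3-0.27j)], [(0.29-0.21j), (-0.35+0.36j), (0.36+0.48j)]] + [[(0.17-0.19j),(-0.28+0.23j),-0.32-0.29j],[(-0.16+0.18j),0.27-0.21j,0.30+0.27j],[0.29+0.21j,(-0.35-0.36j),(0.36-0.48j)]]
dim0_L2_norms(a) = [0.85, 1.19, 1.14]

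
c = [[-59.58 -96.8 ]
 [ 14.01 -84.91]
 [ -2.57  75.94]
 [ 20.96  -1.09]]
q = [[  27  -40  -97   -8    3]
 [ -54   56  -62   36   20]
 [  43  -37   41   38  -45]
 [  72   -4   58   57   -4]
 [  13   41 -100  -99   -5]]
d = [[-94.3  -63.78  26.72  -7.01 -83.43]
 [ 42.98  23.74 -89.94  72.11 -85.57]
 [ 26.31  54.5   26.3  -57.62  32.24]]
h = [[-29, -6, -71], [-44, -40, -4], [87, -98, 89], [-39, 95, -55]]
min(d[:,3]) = -57.62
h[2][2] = 89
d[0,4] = -83.43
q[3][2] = 58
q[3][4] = -4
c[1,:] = [14.01, -84.91]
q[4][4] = -5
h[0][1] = -6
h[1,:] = [-44, -40, -4]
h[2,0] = 87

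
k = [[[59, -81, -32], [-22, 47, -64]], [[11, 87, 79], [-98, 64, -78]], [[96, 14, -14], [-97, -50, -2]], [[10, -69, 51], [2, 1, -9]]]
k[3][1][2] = -9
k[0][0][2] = -32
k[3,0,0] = 10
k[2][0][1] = 14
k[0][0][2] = -32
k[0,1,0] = -22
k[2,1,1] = -50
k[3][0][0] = 10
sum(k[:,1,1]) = 62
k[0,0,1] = -81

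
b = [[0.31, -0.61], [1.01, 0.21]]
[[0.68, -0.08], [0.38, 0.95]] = b @ [[0.55, 0.83], [-0.83, 0.55]]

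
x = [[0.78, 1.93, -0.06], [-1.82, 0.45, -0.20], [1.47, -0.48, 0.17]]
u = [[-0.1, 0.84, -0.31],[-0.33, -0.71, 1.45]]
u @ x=[[-2.06, 0.33, -0.21], [3.17, -1.65, 0.41]]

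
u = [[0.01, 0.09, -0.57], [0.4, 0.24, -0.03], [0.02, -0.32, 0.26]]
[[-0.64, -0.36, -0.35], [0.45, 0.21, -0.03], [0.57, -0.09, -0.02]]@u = [[-0.16, -0.03, 0.28], [0.09, 0.10, -0.27], [-0.03, 0.04, -0.33]]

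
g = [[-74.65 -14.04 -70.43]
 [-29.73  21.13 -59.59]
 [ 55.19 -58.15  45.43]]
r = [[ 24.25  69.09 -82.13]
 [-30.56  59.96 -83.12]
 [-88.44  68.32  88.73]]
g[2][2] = 45.43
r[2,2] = 88.73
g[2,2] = 45.43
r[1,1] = 59.96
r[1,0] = -30.56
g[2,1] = -58.15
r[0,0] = 24.25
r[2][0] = -88.44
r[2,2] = 88.73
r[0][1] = 69.09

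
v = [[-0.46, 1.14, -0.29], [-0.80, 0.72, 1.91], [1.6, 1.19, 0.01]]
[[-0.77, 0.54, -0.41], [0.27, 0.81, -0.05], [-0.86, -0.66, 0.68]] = v @ [[-0.08, -0.60, 0.50], [-0.62, 0.25, -0.1], [0.34, 0.08, 0.22]]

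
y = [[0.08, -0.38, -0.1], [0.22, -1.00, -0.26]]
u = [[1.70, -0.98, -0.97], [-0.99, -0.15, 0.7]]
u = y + [[1.62, -0.60, -0.87], [-1.21, 0.85, 0.96]]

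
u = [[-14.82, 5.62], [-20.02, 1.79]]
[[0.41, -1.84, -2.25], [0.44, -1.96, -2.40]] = u @ [[-0.02, 0.09, 0.11], [0.02, -0.09, -0.11]]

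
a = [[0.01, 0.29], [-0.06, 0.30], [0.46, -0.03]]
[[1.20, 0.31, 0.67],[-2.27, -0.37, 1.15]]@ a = [[0.3, 0.42], [0.53, -0.80]]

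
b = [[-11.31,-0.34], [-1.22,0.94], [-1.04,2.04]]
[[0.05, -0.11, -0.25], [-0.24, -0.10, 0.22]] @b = [[-0.17, -0.63], [2.61, 0.44]]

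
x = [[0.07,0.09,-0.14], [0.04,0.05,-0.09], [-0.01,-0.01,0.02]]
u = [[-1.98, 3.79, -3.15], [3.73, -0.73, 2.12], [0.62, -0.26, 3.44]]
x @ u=[[0.11, 0.24, -0.51], [0.05, 0.14, -0.33], [-0.01, -0.04, 0.08]]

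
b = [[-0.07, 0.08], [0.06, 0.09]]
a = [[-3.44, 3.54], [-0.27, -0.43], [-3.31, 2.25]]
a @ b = [[0.45, 0.04], [-0.01, -0.06], [0.37, -0.06]]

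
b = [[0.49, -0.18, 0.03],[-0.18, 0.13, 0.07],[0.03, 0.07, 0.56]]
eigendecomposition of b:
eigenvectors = [[-0.38, -0.91, 0.18],[-0.91, 0.40, 0.08],[0.15, 0.13, 0.98]]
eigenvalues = [0.04, 0.56, 0.57]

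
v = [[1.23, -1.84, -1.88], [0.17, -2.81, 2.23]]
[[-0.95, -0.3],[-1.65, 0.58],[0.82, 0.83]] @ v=[[-1.22, 2.59, 1.12], [-1.93, 1.41, 4.40], [1.15, -3.84, 0.31]]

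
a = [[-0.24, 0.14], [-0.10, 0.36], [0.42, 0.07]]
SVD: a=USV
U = [[-0.54, -0.12], [-0.44, -0.81], [0.72, -0.58]]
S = [0.51, 0.37]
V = [[0.93, -0.36], [-0.36, -0.93]]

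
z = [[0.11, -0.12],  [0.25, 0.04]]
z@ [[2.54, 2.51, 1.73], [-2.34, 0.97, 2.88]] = [[0.56, 0.16, -0.16],  [0.54, 0.67, 0.55]]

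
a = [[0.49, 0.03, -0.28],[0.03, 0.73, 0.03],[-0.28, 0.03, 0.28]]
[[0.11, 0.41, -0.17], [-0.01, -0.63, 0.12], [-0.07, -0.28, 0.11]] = a@[[0.18, 0.90, -0.32], [-0.02, -0.9, 0.18], [-0.07, 0.0, 0.07]]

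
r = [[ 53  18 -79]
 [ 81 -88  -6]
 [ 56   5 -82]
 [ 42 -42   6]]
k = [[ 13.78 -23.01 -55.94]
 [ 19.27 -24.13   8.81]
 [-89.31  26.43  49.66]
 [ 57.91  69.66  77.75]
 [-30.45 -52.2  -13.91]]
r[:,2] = [-79, -6, -82, 6]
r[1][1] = -88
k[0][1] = -23.01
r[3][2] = 6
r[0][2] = -79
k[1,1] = -24.13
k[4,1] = -52.2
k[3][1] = 69.66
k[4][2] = -13.91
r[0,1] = 18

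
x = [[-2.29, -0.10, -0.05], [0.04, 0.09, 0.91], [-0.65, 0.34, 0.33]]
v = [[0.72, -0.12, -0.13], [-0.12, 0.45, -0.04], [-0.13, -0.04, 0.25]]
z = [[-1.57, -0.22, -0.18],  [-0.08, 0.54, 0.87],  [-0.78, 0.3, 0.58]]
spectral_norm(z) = 1.76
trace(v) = 1.42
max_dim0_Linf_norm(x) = 2.29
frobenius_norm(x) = 2.60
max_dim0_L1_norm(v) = 0.97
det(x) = 0.70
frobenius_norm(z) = 2.15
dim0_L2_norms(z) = [1.75, 0.66, 1.06]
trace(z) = -0.45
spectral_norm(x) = 2.38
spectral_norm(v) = 0.79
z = x + v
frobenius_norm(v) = 0.92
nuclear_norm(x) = 3.67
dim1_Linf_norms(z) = [1.57, 0.87, 0.78]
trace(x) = -1.87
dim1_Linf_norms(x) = [2.29, 0.91, 0.65]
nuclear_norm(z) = 3.01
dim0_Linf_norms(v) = [0.72, 0.45, 0.25]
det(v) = 0.07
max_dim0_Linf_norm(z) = 1.57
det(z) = -0.01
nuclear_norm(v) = 1.42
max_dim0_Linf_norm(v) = 0.72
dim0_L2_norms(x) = [2.38, 0.37, 0.97]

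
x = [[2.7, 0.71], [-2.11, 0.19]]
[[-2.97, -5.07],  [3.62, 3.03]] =x@[[-1.56, -1.55], [1.75, -1.24]]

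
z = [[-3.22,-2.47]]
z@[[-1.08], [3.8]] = [[-5.91]]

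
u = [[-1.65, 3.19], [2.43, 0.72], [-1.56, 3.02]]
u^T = [[-1.65, 2.43, -1.56], [3.19, 0.72, 3.02]]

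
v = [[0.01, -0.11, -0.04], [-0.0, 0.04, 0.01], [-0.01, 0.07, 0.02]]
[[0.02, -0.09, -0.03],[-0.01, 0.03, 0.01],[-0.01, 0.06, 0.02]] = v @ [[0.21, -0.17, 0.1], [-0.17, 0.81, 0.08], [0.1, 0.08, 0.58]]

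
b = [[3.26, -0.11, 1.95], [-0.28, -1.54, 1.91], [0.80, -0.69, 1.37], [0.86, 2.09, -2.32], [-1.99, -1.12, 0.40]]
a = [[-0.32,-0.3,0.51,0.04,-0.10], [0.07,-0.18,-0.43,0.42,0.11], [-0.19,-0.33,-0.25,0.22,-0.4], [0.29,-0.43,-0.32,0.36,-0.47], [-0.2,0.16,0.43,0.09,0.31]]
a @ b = [[-0.32,0.34,-0.63],[0.08,1.32,-1.73],[0.26,1.61,-2.01],[2.05,2.13,-1.72],[-0.89,-0.68,0.42]]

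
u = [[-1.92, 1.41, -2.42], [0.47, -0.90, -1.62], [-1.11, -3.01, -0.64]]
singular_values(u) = [3.47, 3.44, 1.43]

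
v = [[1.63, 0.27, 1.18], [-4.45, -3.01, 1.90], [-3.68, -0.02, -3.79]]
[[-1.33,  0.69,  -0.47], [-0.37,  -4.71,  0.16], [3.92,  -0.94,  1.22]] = v @ [[-0.46, 0.77, 0.27], [0.43, 0.11, -0.82], [-0.59, -0.5, -0.58]]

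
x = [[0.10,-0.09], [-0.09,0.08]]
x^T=[[0.1, -0.09], [-0.09, 0.08]]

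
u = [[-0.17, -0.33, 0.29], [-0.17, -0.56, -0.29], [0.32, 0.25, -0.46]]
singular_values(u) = [0.81, 0.6, 0.08]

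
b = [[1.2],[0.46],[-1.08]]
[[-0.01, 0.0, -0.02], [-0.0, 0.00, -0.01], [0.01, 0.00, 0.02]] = b@[[-0.01,0.0,-0.02]]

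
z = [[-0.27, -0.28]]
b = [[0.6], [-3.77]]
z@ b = [[0.89]]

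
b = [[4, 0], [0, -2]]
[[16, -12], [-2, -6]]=b @ [[4, -3], [1, 3]]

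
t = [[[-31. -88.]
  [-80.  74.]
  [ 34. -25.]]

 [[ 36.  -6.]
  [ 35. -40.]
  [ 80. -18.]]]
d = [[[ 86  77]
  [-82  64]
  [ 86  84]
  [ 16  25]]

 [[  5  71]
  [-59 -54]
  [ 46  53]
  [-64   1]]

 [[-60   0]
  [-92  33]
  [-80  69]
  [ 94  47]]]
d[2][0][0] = -60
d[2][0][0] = -60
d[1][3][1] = 1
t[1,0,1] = -6.0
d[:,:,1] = [[77, 64, 84, 25], [71, -54, 53, 1], [0, 33, 69, 47]]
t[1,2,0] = 80.0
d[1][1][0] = -59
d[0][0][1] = 77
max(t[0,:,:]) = 74.0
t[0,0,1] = -88.0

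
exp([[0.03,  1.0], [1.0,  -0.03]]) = [[1.58, 1.18], [1.18, 1.51]]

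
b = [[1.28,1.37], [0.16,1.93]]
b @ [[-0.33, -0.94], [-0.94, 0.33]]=[[-1.71, -0.75], [-1.87, 0.49]]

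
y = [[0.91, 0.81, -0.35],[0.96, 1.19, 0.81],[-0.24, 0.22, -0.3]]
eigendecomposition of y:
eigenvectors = [[-0.61, -0.74, 0.45], [-0.79, 0.56, -0.55], [-0.01, 0.38, 0.70]]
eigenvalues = [1.95, 0.48, -0.63]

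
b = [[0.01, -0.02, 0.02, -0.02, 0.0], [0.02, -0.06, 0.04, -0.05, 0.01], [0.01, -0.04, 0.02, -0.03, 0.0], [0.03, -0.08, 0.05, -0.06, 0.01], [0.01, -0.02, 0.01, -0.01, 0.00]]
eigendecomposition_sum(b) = [[(0.01-0j), (-0.02+0j), 0.01-0.00j, (-0.02-0j), 0j], [0.02-0.00j, -0.06+0.00j, (0.04-0j), -0.05-0.00j, (0.01+0j)], [(0.02-0j), -0.04+0.00j, (0.03-0j), (-0.04-0j), 0.01+0.00j], [(0.03-0j), (-0.08+0j), (0.05-0j), -0.06-0.00j, (0.02+0j)], [(0.01-0j), -0.02+0.00j, (0.01-0j), (-0.01-0j), 0j]] + [[0.00+0.00j, 0.00-0.00j, 0.00+0.00j, -0.00+0.00j, -0.00+0.00j], [(-0+0j), -0j, -0.00+0.00j, (-0-0j), (-0-0j)], [-0.00+0.00j, 0j, (-0+0j), -0.00-0.00j, 0.00-0.00j], [0.00+0.00j, -0.00-0.00j, 0.00-0.00j, (-0+0j), (-0+0j)], [0.00-0.00j, -0.00-0.00j, -0j, 0.00+0.00j, -0.00+0.00j]] + [[-0j,0.00+0.00j,0.00-0.00j,(-0-0j),(-0-0j)], [-0.00-0.00j,0j,(-0-0j),(-0+0j),-0.00+0.00j], [(-0-0j),0.00-0.00j,-0.00-0.00j,-0.00+0.00j,0j], [0.00-0.00j,-0.00+0.00j,0.00+0.00j,-0.00-0.00j,-0.00-0.00j], [0.00+0.00j,(-0+0j),0.00+0.00j,0.00-0.00j,(-0-0j)]] + [[0.00-0.00j,-0.00+0.00j,0.00-0.00j,(-0-0j),0.00+0.00j], [-0.00+0.00j,-0j,(-0+0j),0j,(-0-0j)], [(-0+0j),-0j,-0.01+0.00j,(0.01+0j),-0.01-0.00j], [(-0+0j),0.00-0.00j,(-0+0j),0.00+0.00j,-0.01-0.00j], [-0.00+0.00j,0.00-0.00j,-0.00+0.00j,0.00+0.00j,-0.00-0.00j]] + [[(-0-0j), 0j, (-0-0j), (-0-0j), 0.00+0.00j], [-0.00-0.00j, 0.00+0.00j, (-0-0j), -0.00-0.00j, 0.00+0.00j], [0j, -0.00-0.00j, 0j, 0.00+0.00j, (-0-0j)], [0.00+0.00j, -0.00-0.00j, 0j, 0j, (-0-0j)], [(-0-0j), 0j, -0.00-0.00j, (-0-0j), 0j]]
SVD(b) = [[-0.22, 0.59, 0.28, -0.72, -0.00], [-0.56, 0.35, -0.38, 0.30, 0.58], [-0.33, -0.58, -0.49, -0.56, -0.0], [-0.71, -0.08, 0.29, 0.26, -0.58], [-0.16, -0.43, 0.67, -0.05, 0.58]] @ diag([0.1628895127075319, 0.00888605977254817, 0.00726411394140851, 0.005939464644876405, 3.085051769860298e-18]) @ [[-0.24, 0.68, -0.43, 0.53, -0.08], [0.03, 0.66, 0.63, -0.28, 0.29], [0.79, 0.01, 0.25, 0.54, -0.12], [0.08, -0.15, -0.2, 0.2, 0.94], [0.55, 0.28, -0.55, -0.55, 0.0]]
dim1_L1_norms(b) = [0.07, 0.18, 0.1, 0.23, 0.05]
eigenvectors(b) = [[0.18+0.00j, (-0.72+0j), (-0.72-0j), 0.26+0.00j, 0.55+0.00j], [0.55+0.00j, (-0.13-0.29j), -0.13+0.29j, -0.16+0.00j, 0.28+0.00j], [(0.39+0j), (0.04-0.43j), 0.04+0.43j, (-0.8+0j), (-0.55+0j)], [0.70+0.00j, -0.15+0.11j, -0.15-0.11j, -0.43+0.00j, -0.55+0.00j], [0.14+0.00j, -0.02+0.40j, -0.02-0.40j, (-0.28+0j), 0.00+0.00j]]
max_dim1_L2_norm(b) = 0.12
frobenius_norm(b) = 0.16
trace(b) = -0.09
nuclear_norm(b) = 0.18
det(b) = 0.00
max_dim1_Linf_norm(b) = 0.08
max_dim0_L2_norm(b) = 0.11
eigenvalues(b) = [(-0.09+0j), 0.01j, -0.01j, (-0.01+0j), 0j]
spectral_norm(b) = 0.16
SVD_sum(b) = [[0.01,-0.02,0.02,-0.02,0.0], [0.02,-0.06,0.04,-0.05,0.01], [0.01,-0.04,0.02,-0.03,0.00], [0.03,-0.08,0.05,-0.06,0.01], [0.01,-0.02,0.01,-0.01,0.0]] + [[0.00, 0.00, 0.0, -0.0, 0.00], [0.00, 0.00, 0.00, -0.0, 0.00], [-0.0, -0.00, -0.00, 0.0, -0.0], [-0.00, -0.00, -0.00, 0.0, -0.00], [-0.0, -0.0, -0.00, 0.0, -0.0]] + [[0.0, 0.00, 0.00, 0.00, -0.00],[-0.00, -0.00, -0.00, -0.00, 0.0],[-0.0, -0.0, -0.00, -0.00, 0.00],[0.00, 0.0, 0.00, 0.00, -0.00],[0.00, 0.00, 0.00, 0.0, -0.0]] + [[-0.0,0.00,0.0,-0.0,-0.0], [0.0,-0.00,-0.00,0.0,0.00], [-0.00,0.0,0.00,-0.00,-0.0], [0.00,-0.00,-0.00,0.00,0.0], [-0.00,0.0,0.00,-0.00,-0.0]] + [[-0.0, -0.00, 0.0, 0.0, -0.0], [0.0, 0.00, -0.0, -0.00, 0.0], [-0.0, -0.0, 0.0, 0.00, -0.0], [-0.00, -0.0, 0.0, 0.0, -0.00], [0.0, 0.0, -0.0, -0.00, 0.00]]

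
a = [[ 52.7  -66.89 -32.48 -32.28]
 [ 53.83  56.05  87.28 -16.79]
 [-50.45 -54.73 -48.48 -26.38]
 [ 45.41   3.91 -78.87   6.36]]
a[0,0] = 52.7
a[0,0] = 52.7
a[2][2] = -48.48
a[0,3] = -32.28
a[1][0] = 53.83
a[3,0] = 45.41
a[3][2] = -78.87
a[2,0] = -50.45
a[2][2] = -48.48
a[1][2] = 87.28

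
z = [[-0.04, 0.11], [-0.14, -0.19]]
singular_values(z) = [0.25, 0.09]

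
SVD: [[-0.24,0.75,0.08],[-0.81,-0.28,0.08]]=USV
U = [[-0.08, 1.00], [1.0, 0.08]]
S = [0.86, 0.79]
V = [[-0.92, -0.39, 0.09], [-0.38, 0.92, 0.11]]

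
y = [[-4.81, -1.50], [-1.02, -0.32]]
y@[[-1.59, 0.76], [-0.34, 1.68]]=[[8.16, -6.18],[1.73, -1.31]]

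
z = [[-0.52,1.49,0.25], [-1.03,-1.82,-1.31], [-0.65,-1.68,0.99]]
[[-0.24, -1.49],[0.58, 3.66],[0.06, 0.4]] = z@ [[-0.05, -0.31],[-0.14, -0.89],[-0.21, -1.31]]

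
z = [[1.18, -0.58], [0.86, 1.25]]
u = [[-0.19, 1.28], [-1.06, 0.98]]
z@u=[[0.39, 0.94], [-1.49, 2.33]]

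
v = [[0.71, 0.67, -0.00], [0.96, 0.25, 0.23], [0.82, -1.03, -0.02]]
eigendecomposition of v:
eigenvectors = [[(-0.75+0j), -0.12+0.15j, -0.12-0.15j], [(-0.66+0j), 0.06-0.28j, (0.06+0.28j)], [(0.06+0j), (0.94+0j), 0.94-0.00j]]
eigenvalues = [(1.31+0j), (-0.18+0.45j), (-0.18-0.45j)]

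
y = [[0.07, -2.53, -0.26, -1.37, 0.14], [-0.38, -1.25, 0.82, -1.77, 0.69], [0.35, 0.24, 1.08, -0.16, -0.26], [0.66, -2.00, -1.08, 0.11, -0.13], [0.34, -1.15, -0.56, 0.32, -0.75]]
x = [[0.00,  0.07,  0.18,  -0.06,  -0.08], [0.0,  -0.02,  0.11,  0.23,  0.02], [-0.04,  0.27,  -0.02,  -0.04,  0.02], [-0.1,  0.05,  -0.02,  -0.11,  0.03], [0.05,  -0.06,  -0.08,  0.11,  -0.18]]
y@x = [[0.15, -0.09, -0.24, -0.41, -0.13], [0.18, 0.09, -0.24, -0.03, -0.16], [-0.04, 0.32, 0.09, -0.02, 0.04], [0.03, -0.19, -0.07, -0.48, -0.09], [-0.05, -0.04, -0.0, -0.38, 0.08]]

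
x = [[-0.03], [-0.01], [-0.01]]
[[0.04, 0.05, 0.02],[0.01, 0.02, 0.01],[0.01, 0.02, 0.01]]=x@ [[-1.28, -1.60, -0.74]]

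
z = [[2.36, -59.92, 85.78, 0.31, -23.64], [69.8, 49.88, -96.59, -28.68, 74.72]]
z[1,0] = 69.8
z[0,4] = -23.64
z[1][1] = 49.88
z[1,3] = -28.68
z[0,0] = 2.36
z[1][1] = 49.88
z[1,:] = [69.8, 49.88, -96.59, -28.68, 74.72]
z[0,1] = -59.92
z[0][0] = 2.36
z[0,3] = 0.31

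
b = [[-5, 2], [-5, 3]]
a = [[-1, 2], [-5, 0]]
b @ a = [[-5, -10], [-10, -10]]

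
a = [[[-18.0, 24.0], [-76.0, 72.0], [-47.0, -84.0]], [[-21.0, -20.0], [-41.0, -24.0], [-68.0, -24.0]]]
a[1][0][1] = -20.0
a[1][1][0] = -41.0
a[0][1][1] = 72.0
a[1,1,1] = -24.0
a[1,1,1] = -24.0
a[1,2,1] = -24.0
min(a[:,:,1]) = -84.0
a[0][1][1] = 72.0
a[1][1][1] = -24.0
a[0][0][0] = -18.0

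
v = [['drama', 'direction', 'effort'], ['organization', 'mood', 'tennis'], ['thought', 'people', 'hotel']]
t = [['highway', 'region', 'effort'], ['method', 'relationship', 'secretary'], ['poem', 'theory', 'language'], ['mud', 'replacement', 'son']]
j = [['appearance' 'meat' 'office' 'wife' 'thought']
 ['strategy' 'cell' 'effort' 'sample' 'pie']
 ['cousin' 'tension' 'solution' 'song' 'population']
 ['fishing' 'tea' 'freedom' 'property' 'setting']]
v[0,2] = 'effort'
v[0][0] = 'drama'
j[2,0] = 'cousin'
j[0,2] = 'office'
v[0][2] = 'effort'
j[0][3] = 'wife'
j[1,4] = 'pie'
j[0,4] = 'thought'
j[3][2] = 'freedom'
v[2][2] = 'hotel'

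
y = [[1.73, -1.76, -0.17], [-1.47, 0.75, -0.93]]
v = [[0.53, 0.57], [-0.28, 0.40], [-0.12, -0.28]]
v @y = [[0.08, -0.51, -0.62],[-1.07, 0.79, -0.32],[0.20, 0.0, 0.28]]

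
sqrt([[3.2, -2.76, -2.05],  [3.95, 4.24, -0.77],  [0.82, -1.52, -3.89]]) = [[(1.95-0.11j), -0.69+0.07j, (-0.58+0.57j)], [0.97+0.02j, (2.19-0.01j), (-0.18-0.09j)], [(0.26-0.39j), -0.41+0.25j, -0.09+2.02j]]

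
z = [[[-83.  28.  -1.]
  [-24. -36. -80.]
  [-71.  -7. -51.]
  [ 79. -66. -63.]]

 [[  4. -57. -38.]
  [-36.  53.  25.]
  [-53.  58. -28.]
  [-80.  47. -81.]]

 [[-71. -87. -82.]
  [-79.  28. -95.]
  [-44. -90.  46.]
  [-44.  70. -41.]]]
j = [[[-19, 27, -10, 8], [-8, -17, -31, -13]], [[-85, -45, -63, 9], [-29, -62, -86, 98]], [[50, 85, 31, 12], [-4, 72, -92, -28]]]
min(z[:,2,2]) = -51.0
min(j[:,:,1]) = -62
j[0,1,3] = -13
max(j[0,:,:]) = 27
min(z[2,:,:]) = -95.0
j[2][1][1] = 72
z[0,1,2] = -80.0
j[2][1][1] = 72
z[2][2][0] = -44.0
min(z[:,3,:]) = -81.0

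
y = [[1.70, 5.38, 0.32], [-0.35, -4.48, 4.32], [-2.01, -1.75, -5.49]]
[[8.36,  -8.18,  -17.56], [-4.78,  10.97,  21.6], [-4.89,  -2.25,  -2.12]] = y @ [[-1.87, 0.12, -1.8], [2.09, -1.61, -2.81], [0.91, 0.88, 1.94]]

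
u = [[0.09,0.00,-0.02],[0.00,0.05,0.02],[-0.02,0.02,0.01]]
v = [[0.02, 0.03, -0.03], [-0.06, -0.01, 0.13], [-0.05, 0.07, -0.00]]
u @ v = [[0.0, 0.0, -0.00], [-0.00, 0.00, 0.01], [-0.00, -0.0, 0.0]]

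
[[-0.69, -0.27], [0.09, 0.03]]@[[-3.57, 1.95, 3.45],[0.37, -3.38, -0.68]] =[[2.36, -0.43, -2.2], [-0.31, 0.07, 0.29]]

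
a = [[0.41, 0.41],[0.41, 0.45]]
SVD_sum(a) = [[0.40,0.42], [0.42,0.44]] + [[0.01,-0.01], [-0.01,0.01]]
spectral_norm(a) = 0.84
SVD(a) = [[-0.69, -0.72],  [-0.72, 0.69]] @ diag([0.8404875150354759, 0.019512484964524218]) @ [[-0.69, -0.72], [-0.72, 0.69]]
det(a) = 0.02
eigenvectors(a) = [[-0.72, -0.69], [0.69, -0.72]]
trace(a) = 0.86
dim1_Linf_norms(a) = [0.41, 0.45]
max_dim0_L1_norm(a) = 0.86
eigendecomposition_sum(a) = [[0.01, -0.01],[-0.01, 0.01]] + [[0.4, 0.42], [0.42, 0.44]]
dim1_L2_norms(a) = [0.58, 0.61]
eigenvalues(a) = [0.02, 0.84]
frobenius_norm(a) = 0.84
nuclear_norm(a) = 0.86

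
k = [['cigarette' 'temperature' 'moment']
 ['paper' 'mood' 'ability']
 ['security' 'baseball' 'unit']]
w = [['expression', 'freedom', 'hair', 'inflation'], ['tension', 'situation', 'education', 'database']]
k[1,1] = 'mood'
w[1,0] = 'tension'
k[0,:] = ['cigarette', 'temperature', 'moment']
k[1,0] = 'paper'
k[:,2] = ['moment', 'ability', 'unit']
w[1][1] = 'situation'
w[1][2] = 'education'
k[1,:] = ['paper', 'mood', 'ability']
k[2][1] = 'baseball'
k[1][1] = 'mood'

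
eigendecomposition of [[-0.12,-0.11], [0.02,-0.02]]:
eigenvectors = [[-0.96, 0.85], [0.28, -0.52]]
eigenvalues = [-0.09, -0.05]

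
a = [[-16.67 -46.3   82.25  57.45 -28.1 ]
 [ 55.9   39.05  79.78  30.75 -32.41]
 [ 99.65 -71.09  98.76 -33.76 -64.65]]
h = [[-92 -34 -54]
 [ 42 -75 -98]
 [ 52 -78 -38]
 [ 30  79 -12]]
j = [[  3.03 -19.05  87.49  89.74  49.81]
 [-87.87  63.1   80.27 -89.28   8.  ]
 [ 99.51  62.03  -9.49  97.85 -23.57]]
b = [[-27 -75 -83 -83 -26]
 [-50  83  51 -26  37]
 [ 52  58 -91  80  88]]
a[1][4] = -32.41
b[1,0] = -50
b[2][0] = 52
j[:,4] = [49.81, 8.0, -23.57]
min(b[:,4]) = -26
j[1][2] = 80.27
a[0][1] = -46.3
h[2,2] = -38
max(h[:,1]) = 79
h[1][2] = -98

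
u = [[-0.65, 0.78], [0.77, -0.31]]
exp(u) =[[0.71, 0.53], [0.53, 0.94]]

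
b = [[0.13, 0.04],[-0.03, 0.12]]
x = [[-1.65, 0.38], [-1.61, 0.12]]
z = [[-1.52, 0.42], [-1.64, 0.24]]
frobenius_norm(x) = 2.34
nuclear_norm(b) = 0.26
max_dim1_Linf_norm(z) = 1.64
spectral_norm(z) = 2.28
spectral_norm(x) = 2.33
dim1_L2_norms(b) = [0.14, 0.12]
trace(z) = -1.28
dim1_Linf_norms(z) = [1.52, 1.64]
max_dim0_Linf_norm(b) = 0.13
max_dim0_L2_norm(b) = 0.13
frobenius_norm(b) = 0.18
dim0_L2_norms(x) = [2.31, 0.4]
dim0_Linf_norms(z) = [1.64, 0.42]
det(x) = 0.41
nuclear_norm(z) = 2.43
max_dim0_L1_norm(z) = 3.16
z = x + b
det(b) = 0.02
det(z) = 0.32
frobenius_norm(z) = 2.29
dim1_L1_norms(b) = [0.17, 0.15]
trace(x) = -1.53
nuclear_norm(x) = 2.51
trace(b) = 0.25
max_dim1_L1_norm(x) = 2.03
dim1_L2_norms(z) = [1.58, 1.66]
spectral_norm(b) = 0.14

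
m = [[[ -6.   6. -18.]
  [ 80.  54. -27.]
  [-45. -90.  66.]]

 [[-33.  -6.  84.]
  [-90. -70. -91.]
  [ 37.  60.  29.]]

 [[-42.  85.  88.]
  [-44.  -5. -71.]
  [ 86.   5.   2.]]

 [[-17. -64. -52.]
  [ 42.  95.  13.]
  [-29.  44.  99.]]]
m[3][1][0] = 42.0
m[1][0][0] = -33.0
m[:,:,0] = [[-6.0, 80.0, -45.0], [-33.0, -90.0, 37.0], [-42.0, -44.0, 86.0], [-17.0, 42.0, -29.0]]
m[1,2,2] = 29.0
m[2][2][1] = 5.0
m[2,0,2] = 88.0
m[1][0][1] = -6.0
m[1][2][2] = 29.0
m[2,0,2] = 88.0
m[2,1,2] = -71.0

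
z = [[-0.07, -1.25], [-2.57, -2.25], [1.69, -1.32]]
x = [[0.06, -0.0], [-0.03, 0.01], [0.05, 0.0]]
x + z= [[-0.01,-1.25],[-2.6,-2.24],[1.74,-1.32]]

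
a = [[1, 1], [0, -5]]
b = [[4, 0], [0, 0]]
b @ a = [[4, 4], [0, 0]]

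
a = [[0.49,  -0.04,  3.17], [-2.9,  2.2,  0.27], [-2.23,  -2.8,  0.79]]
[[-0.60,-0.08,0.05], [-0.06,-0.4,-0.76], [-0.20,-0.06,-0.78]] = a @ [[0.01, 0.09, 0.29], [0.01, -0.06, 0.04], [-0.19, -0.04, -0.03]]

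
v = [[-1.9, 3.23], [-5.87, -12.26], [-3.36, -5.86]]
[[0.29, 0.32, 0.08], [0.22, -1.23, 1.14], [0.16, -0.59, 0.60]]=v@[[-0.1, 0.0, -0.11],[0.03, 0.1, -0.04]]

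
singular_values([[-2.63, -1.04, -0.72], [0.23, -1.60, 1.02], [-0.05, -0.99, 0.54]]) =[2.94, 2.19, 0.0]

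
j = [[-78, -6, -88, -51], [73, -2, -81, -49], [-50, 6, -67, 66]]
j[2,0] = -50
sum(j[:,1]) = -2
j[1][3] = -49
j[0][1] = -6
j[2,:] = [-50, 6, -67, 66]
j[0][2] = -88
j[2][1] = 6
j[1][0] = 73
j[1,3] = -49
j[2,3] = 66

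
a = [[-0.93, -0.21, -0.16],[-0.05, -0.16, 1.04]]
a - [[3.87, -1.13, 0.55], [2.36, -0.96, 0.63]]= [[-4.8, 0.92, -0.71], [-2.41, 0.8, 0.41]]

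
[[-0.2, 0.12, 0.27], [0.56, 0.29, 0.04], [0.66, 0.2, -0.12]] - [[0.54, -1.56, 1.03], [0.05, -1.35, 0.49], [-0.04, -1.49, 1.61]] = [[-0.74, 1.68, -0.76],[0.51, 1.64, -0.45],[0.7, 1.69, -1.73]]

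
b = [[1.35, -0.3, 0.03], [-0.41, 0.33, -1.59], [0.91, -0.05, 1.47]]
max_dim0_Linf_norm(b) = 1.59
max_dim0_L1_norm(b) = 3.09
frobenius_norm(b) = 2.78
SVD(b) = [[-0.32, -0.91, -0.25], [0.64, -0.41, 0.65], [-0.70, 0.05, 0.72]] @ diag([2.4709591771333925, 1.239946695823834, 0.25863668814734225]) @ [[-0.54, 0.14, -0.83],[-0.83, 0.11, 0.55],[0.17, 0.98, 0.06]]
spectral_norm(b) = 2.47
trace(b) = 3.15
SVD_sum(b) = [[0.43, -0.11, 0.66], [-0.85, 0.22, -1.32], [0.92, -0.24, 1.43]] + [[0.93, -0.13, -0.63],[0.42, -0.06, -0.28],[-0.05, 0.01, 0.03]] + [[-0.01, -0.06, -0.0],[0.03, 0.17, 0.01],[0.03, 0.18, 0.01]]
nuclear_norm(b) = 3.97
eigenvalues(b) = [(2.01+0j), (0.57+0.26j), (0.57-0.26j)]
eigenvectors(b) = [[(0.34+0j), -0.32-0.11j, -0.32+0.11j],[(-0.69+0j), -0.90+0.00j, -0.90-0.00j],[0.64+0.00j, (0.22+0.18j), 0.22-0.18j]]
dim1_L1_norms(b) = [1.68, 2.33, 2.43]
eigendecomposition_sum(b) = [[(0.78+0j),  (-0.15-0j),  (0.49-0j)], [-1.56-0.00j,  0.31+0.00j,  -1.00+0.00j], [1.45+0.00j,  -0.29-0.00j,  0.92-0.00j]] + [[(0.29-0.16j), -0.07+0.22j, (-0.23+0.32j)],[(0.58-0.67j), 0.01+0.61j, (-0.3+1.01j)],[(-0.27+0.05j), 0.12-0.15j, 0.27-0.19j]] + [[0.29+0.16j, -0.07-0.22j, -0.23-0.32j], [0.58+0.67j, 0.01-0.61j, (-0.3-1.01j)], [-0.27-0.05j, (0.12+0.15j), 0.27+0.19j]]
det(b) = 0.79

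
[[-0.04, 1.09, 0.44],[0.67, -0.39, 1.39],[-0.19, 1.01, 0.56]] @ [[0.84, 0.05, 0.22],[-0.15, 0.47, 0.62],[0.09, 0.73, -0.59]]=[[-0.16, 0.83, 0.41], [0.75, 0.86, -0.91], [-0.26, 0.87, 0.25]]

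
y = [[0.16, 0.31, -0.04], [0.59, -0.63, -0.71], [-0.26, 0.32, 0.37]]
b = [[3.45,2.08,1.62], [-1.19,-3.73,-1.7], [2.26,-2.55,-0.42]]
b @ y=[[1.36, 0.28, -1.02],[-1.95, 1.44, 2.07],[-1.03, 2.17, 1.56]]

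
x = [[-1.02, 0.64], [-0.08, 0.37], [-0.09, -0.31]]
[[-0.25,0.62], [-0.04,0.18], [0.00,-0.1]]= x @ [[0.2, -0.35], [-0.07, 0.41]]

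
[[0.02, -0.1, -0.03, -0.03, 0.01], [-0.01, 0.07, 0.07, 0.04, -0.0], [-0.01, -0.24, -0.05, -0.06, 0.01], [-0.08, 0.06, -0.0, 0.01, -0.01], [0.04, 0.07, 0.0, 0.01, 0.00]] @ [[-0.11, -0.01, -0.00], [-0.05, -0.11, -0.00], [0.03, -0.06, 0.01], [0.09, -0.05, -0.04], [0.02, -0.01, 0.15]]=[[-0.00, 0.01, 0.00], [0.00, -0.01, -0.00], [0.01, 0.03, 0.00], [0.01, -0.01, -0.00], [-0.01, -0.01, -0.0]]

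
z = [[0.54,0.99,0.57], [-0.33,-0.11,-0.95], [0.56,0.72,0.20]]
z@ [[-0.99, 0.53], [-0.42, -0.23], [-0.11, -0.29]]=[[-1.01, -0.11], [0.48, 0.13], [-0.88, 0.07]]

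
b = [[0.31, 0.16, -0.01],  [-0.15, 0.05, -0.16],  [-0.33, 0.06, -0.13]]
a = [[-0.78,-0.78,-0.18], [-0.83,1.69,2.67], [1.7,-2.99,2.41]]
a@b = [[-0.07, -0.17, 0.16], [-1.39, 0.11, -0.61], [0.18, 0.27, 0.15]]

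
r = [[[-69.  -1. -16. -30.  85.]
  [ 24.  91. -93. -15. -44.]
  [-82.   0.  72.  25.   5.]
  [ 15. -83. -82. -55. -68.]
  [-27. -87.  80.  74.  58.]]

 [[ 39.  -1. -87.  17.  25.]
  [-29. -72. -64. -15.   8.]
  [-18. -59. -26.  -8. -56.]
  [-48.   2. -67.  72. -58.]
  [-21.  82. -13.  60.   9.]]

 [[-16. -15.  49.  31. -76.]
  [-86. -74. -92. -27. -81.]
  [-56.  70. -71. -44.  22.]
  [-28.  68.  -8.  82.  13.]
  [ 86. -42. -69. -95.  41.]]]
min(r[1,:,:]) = -87.0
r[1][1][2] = -64.0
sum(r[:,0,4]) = 34.0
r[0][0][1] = -1.0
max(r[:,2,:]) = 72.0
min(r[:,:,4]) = -81.0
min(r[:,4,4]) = 9.0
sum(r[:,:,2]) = -487.0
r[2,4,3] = -95.0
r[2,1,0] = -86.0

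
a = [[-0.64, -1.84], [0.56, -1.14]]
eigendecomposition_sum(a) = [[(-0.32+0.6j),(-0.92-0.83j)], [(0.28+0.25j),(-0.57+0.38j)]] + [[(-0.32-0.6j), (-0.92+0.83j)], [0.28-0.25j, -0.57-0.38j]]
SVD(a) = [[0.88,0.48], [0.48,-0.88]] @ diag([2.1811167543079097, 0.8069260834037588]) @ [[-0.13, -0.99], [-0.99, 0.13]]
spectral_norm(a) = 2.18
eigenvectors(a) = [[(0.88+0j), (0.88-0j)], [(0.12-0.47j), 0.12+0.47j]]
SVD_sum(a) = [[-0.25,-1.89], [-0.14,-1.05]] + [[-0.39, 0.05], [0.7, -0.09]]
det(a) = 1.76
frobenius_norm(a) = 2.33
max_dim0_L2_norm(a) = 2.16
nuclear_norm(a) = 2.99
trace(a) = -1.78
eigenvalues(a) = [(-0.89+0.98j), (-0.89-0.98j)]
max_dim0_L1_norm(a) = 2.98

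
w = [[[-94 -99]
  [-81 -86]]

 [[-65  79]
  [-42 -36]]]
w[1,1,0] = -42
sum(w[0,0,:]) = -193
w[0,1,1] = -86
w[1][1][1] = -36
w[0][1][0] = -81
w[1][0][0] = -65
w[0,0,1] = -99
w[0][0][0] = -94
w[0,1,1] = -86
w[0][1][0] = -81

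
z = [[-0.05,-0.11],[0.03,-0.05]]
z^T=[[-0.05, 0.03], [-0.11, -0.05]]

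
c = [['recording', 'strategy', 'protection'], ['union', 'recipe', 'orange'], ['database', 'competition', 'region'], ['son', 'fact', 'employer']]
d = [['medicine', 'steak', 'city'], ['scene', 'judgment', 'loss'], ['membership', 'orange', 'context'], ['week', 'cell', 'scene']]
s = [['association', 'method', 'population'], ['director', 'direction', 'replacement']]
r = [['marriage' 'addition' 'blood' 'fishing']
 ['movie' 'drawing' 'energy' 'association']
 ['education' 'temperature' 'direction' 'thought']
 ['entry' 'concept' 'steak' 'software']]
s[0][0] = 'association'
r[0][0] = 'marriage'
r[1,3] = 'association'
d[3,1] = 'cell'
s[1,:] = ['director', 'direction', 'replacement']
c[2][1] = 'competition'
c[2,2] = 'region'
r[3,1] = 'concept'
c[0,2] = 'protection'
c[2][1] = 'competition'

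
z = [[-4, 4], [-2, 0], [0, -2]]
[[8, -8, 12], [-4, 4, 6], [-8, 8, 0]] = z @ [[2, -2, -3], [4, -4, 0]]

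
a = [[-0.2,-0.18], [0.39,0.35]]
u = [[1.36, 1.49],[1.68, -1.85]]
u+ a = [[1.16,1.31], [2.07,-1.5]]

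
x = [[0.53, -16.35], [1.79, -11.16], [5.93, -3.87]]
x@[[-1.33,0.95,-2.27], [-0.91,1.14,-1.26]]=[[14.17, -18.14, 19.40],[7.77, -11.02, 10.0],[-4.37, 1.22, -8.58]]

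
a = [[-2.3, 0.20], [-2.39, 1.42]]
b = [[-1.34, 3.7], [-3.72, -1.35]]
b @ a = [[-5.76, 4.99], [11.78, -2.66]]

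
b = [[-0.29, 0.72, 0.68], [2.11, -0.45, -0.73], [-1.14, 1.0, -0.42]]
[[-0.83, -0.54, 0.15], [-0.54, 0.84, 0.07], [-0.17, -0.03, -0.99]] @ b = [[-1.07,-0.2,-0.23], [1.85,-0.70,-1.01], [1.11,-1.10,0.32]]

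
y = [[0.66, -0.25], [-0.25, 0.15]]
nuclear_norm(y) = 0.81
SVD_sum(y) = [[0.65, -0.27], [-0.27, 0.11]] + [[0.01, 0.02],  [0.02, 0.04]]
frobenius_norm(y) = 0.76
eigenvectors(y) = [[0.93, 0.38],[-0.38, 0.93]]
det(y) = 0.04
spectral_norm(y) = 0.76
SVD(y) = [[-0.93, 0.38],  [0.38, 0.93]] @ diag([0.7621064267133818, 0.0478935732866181]) @ [[-0.93, 0.38],[0.38, 0.93]]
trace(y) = 0.81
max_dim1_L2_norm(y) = 0.71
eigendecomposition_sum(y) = [[0.65, -0.27], [-0.27, 0.11]] + [[0.01, 0.02], [0.02, 0.04]]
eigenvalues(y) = [0.76, 0.05]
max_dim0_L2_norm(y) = 0.71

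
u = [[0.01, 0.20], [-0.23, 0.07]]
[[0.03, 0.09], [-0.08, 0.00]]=u @ [[0.38, 0.11], [0.11, 0.42]]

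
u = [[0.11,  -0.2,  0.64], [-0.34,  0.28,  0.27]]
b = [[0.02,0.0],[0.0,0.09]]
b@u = [[0.0, -0.00, 0.01],[-0.03, 0.03, 0.02]]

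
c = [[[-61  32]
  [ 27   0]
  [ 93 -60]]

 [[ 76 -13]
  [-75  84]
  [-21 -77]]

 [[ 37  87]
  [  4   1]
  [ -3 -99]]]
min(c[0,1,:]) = 0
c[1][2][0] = -21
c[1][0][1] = -13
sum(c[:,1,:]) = 41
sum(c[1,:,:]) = -26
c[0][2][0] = 93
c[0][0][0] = -61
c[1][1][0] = -75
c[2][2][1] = -99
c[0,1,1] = 0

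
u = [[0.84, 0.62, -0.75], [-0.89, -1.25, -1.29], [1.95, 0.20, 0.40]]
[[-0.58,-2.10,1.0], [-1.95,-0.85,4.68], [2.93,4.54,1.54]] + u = [[0.26, -1.48, 0.25], [-2.84, -2.1, 3.39], [4.88, 4.74, 1.94]]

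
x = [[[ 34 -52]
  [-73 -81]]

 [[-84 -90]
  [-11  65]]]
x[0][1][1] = -81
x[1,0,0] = -84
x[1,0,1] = -90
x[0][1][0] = -73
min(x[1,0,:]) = -90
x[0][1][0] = -73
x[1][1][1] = 65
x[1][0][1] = -90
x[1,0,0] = -84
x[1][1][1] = 65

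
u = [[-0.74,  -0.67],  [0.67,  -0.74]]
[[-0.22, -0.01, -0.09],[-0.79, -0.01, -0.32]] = u@[[-0.37, -0.0, -0.15],[0.73, 0.01, 0.30]]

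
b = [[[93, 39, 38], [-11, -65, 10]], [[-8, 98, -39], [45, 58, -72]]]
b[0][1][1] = -65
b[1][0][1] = 98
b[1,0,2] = -39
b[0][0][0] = 93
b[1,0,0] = -8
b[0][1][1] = -65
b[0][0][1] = 39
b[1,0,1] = 98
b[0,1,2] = 10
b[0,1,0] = -11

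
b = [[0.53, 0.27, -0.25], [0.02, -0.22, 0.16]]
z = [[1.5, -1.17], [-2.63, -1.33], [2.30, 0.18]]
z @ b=[[0.77, 0.66, -0.56],  [-1.42, -0.42, 0.44],  [1.22, 0.58, -0.55]]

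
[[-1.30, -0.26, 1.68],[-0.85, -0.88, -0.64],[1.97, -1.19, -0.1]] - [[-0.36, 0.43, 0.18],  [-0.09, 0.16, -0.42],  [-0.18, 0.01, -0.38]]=[[-0.94, -0.69, 1.50], [-0.76, -1.04, -0.22], [2.15, -1.20, 0.28]]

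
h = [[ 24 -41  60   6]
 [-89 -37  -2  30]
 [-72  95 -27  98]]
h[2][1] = 95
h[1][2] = -2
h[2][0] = -72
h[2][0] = -72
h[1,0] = -89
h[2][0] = -72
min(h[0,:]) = -41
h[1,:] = [-89, -37, -2, 30]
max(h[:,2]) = 60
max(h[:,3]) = 98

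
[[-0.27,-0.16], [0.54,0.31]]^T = [[-0.27, 0.54], [-0.16, 0.31]]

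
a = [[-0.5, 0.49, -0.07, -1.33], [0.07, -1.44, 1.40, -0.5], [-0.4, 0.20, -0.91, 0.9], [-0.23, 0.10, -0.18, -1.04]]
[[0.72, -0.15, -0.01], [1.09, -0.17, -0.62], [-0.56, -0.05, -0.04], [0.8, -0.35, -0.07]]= a@[[-0.07,  -0.11,  0.38], [-0.77,  0.53,  0.44], [-0.29,  0.54,  -0.0], [-0.78,  0.32,  0.03]]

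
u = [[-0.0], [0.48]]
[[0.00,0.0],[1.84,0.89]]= u@[[3.84, 1.86]]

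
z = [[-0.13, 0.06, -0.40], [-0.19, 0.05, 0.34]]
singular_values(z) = [0.53, 0.24]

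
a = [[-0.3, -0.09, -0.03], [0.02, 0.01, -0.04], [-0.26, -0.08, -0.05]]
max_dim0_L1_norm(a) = 0.58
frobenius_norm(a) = 0.42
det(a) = 0.00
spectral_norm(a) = 0.42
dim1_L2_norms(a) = [0.31, 0.05, 0.28]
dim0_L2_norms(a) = [0.4, 0.12, 0.07]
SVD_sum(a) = [[-0.30, -0.09, -0.04], [0.02, 0.0, 0.00], [-0.26, -0.08, -0.04]] + [[-0.00, -0.0, 0.01], [0.00, 0.0, -0.04], [0.00, 0.0, -0.01]] + [[-0.0,0.0,0.0], [-0.00,0.0,0.00], [0.0,-0.0,-0.0]]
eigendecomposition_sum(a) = [[-0.29,-0.09,-0.04], [-0.01,-0.00,-0.00], [-0.27,-0.08,-0.04]] + [[-0.01,-0.00,0.01], [0.02,0.00,-0.02], [0.01,0.0,-0.01]] + [[-0.00, -0.00, 0.0],[0.01, 0.01, -0.01],[-0.0, -0.00, 0.00]]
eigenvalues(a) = [-0.33, -0.02, 0.01]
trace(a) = -0.34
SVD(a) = [[-0.75, 0.23, -0.62], [0.04, -0.92, -0.38], [-0.66, -0.31, 0.68]] @ diag([0.41887140640323667, 0.046249053058979576, 0.0027874699859052584]) @ [[0.95, 0.29, 0.13], [-0.1, -0.10, 0.99], [0.30, -0.95, -0.06]]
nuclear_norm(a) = 0.47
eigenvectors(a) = [[0.73, -0.32, -0.27], [0.04, 0.85, 0.96], [0.68, 0.42, -0.12]]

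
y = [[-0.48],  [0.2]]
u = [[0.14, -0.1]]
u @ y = [[-0.09]]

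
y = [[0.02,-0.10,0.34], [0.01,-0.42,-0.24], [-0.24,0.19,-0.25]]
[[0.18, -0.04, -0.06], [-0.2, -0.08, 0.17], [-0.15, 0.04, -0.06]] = y @ [[0.17, 0.07, 0.33], [0.16, 0.22, -0.25], [0.56, -0.05, -0.26]]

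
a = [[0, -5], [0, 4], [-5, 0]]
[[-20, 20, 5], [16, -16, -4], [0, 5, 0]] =a@[[0, -1, 0], [4, -4, -1]]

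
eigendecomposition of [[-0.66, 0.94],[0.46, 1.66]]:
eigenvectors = [[-0.98, -0.35], [0.18, -0.94]]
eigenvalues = [-0.83, 1.83]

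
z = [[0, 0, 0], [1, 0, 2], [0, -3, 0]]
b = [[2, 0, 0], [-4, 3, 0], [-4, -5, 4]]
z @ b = [[0, 0, 0], [-6, -10, 8], [12, -9, 0]]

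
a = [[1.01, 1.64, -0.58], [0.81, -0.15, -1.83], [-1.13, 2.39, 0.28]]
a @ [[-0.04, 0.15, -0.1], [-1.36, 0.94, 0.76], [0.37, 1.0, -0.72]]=[[-2.49, 1.11, 1.56], [-0.51, -1.85, 1.12], [-3.1, 2.36, 1.73]]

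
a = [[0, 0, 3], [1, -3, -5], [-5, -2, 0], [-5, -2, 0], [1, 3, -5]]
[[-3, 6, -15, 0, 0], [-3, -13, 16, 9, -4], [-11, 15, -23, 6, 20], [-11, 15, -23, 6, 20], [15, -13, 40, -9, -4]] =a @ [[1, -3, 3, 0, -4], [3, 0, 4, -3, 0], [-1, 2, -5, 0, 0]]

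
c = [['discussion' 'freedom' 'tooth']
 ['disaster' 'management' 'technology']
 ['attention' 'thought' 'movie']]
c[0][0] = 'discussion'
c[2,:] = ['attention', 'thought', 'movie']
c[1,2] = 'technology'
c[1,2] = 'technology'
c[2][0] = 'attention'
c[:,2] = ['tooth', 'technology', 'movie']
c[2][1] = 'thought'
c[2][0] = 'attention'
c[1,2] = 'technology'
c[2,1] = 'thought'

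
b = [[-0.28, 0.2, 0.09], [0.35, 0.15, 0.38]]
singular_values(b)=[0.54, 0.35]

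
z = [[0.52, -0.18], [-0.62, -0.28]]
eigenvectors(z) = [[0.83, 0.19], [-0.56, 0.98]]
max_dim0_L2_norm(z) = 0.81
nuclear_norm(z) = 1.13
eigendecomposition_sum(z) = [[0.57, -0.11], [-0.38, 0.07]] + [[-0.05, -0.07], [-0.24, -0.35]]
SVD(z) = [[-0.6, 0.80], [0.80, 0.6]] @ diag([0.8162847066720714, 0.31508614322640466]) @ [[-0.99, -0.14], [0.14, -0.99]]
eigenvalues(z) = [0.64, -0.4]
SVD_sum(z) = [[0.48,  0.07], [-0.65,  -0.09]] + [[0.04, -0.25],[0.03, -0.19]]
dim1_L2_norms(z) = [0.55, 0.68]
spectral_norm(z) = 0.82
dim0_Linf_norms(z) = [0.62, 0.28]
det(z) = -0.26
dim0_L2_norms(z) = [0.81, 0.33]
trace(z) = 0.24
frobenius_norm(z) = 0.87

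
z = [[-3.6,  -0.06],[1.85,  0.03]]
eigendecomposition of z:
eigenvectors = [[-0.89, 0.02],[0.46, -1.00]]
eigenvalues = [-3.57, -0.0]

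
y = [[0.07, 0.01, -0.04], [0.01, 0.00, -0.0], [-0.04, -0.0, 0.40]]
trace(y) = 0.47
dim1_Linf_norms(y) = [0.07, 0.01, 0.4]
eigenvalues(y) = [0.4, 0.07, -0.0]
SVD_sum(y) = [[0.01, 0.0, -0.05], [0.00, 0.0, -0.0], [-0.05, -0.0, 0.40]] + [[0.06,0.01,0.01], [0.01,0.0,0.0], [0.01,0.0,0.0]] + [[-0.0, 0.00, -0.00], [0.0, -0.0, 0.00], [-0.00, 0.0, -0.0]]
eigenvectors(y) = [[0.12, 0.98, -0.15],  [0.0, 0.15, 0.99],  [-0.99, 0.12, -0.01]]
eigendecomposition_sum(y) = [[0.01, 0.00, -0.05], [0.0, 0.00, -0.00], [-0.05, -0.00, 0.40]] + [[0.06, 0.01, 0.01], [0.01, 0.0, 0.00], [0.01, 0.00, 0.0]] + [[-0.0, 0.00, -0.0], [0.0, -0.00, 0.00], [-0.00, 0.0, -0.00]]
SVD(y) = [[-0.12, -0.98, 0.15], [-0.00, -0.15, -0.99], [0.99, -0.12, 0.01]] @ diag([0.40478274812029336, 0.06669881406497587, 0.001481562185269333]) @ [[-0.12,-0.0,0.99],[-0.98,-0.15,-0.12],[-0.15,0.99,-0.01]]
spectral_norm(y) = 0.40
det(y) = -0.00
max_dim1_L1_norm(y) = 0.44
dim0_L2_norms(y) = [0.08, 0.01, 0.4]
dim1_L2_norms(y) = [0.08, 0.01, 0.4]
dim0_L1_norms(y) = [0.12, 0.01, 0.44]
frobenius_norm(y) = 0.41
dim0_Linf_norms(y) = [0.07, 0.01, 0.4]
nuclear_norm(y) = 0.47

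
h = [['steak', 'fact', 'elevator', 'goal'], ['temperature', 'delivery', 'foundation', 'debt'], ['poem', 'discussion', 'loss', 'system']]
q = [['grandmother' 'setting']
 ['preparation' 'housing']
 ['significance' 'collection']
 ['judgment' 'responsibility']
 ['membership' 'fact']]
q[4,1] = 'fact'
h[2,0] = 'poem'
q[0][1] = 'setting'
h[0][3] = 'goal'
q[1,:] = ['preparation', 'housing']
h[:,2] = ['elevator', 'foundation', 'loss']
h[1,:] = ['temperature', 'delivery', 'foundation', 'debt']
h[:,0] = ['steak', 'temperature', 'poem']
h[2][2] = 'loss'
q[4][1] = 'fact'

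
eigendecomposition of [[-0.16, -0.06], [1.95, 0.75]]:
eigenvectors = [[-0.36, 0.08], [0.93, -1.0]]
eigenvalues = [-0.01, 0.6]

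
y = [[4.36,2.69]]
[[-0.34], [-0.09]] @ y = [[-1.48, -0.91], [-0.39, -0.24]]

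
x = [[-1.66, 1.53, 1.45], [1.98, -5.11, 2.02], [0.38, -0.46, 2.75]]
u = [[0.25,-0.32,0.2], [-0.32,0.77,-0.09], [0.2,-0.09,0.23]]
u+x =[[-1.41, 1.21, 1.65],[1.66, -4.34, 1.93],[0.58, -0.55, 2.98]]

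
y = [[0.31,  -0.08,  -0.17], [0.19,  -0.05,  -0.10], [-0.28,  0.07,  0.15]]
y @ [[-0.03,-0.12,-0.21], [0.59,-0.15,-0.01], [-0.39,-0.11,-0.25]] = [[0.01, -0.01, -0.02], [0.0, -0.00, -0.01], [-0.01, 0.01, 0.02]]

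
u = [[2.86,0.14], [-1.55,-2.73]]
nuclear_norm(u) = 5.77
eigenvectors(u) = [[0.96, -0.03], [-0.27, 1.0]]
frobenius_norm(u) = 4.25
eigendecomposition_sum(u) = [[2.84, 0.07], [-0.79, -0.02]] + [[0.02,  0.07],  [-0.76,  -2.71]]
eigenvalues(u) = [2.82, -2.69]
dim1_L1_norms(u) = [3.0, 4.28]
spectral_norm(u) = 3.73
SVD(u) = [[-0.64,0.76],  [0.76,0.64]] @ diag([3.7300385933723272, 2.0350459680196384]) @ [[-0.81, -0.58], [0.58, -0.81]]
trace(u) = 0.13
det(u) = -7.59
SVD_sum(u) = [[1.95, 1.4], [-2.32, -1.67]] + [[0.91, -1.26], [0.77, -1.06]]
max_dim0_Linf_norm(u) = 2.86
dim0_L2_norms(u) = [3.25, 2.73]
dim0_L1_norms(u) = [4.41, 2.87]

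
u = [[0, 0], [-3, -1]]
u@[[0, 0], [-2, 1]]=[[0, 0], [2, -1]]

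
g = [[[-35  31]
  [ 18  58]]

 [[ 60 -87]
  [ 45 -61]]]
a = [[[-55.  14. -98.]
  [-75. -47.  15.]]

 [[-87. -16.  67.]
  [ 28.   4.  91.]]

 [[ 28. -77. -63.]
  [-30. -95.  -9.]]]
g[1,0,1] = -87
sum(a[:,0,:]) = -287.0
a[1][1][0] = 28.0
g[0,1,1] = 58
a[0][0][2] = -98.0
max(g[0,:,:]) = 58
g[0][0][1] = 31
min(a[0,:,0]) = -75.0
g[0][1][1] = 58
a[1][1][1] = 4.0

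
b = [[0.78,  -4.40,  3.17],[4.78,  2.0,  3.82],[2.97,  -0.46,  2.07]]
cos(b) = [[-21.58, 17.52, -27.45], [-10.83, -36.17, 0.61], [-14.33, -9.52, -10.8]]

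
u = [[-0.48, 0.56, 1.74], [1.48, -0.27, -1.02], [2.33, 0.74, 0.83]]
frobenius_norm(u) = 3.68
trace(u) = 0.08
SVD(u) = [[-0.17, 0.78, 0.61], [0.52, -0.45, 0.72], [0.84, 0.44, -0.33]] @ diag([2.830820492372273, 2.3484473669513397, 0.10931744885663747]) @ [[0.99, 0.14, -0.05], [-0.01, 0.38, 0.93], [0.14, -0.92, 0.37]]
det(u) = 0.73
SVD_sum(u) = [[-0.48, -0.07, 0.02], [1.46, 0.20, -0.07], [2.34, 0.32, -0.11]] + [[-0.01, 0.69, 1.69], [0.01, -0.40, -0.98], [-0.01, 0.39, 0.96]] + [[0.01, -0.06, 0.02],[0.01, -0.07, 0.03],[-0.01, 0.03, -0.01]]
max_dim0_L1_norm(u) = 4.29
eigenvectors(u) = [[0.53,  0.62,  0.16], [-0.03,  -0.71,  -0.93], [0.85,  -0.32,  0.33]]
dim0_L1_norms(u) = [4.29, 1.57, 3.59]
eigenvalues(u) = [2.26, -2.02, -0.16]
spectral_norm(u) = 2.83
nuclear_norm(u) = 5.29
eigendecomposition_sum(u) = [[0.96, 0.46, 0.84],[-0.06, -0.03, -0.05],[1.53, 0.73, 1.33]] + [[-1.46, 0.08, 0.92],[1.67, -0.09, -1.05],[0.76, -0.04, -0.48]] + [[0.02, 0.03, -0.01], [-0.13, -0.15, 0.08], [0.05, 0.05, -0.03]]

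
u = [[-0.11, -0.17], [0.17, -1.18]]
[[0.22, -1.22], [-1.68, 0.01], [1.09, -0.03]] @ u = [[-0.23, 1.40], [0.19, 0.27], [-0.12, -0.15]]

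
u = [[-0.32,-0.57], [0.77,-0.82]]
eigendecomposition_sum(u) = [[-0.16+0.42j, -0.29-0.26j], [0.38+0.36j, (-0.41+0.19j)]] + [[(-0.16-0.42j), (-0.29+0.26j)], [0.38-0.36j, (-0.41-0.19j)]]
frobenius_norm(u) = 1.30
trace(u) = -1.14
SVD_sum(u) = [[0.16, -0.22], [0.65, -0.91]] + [[-0.48, -0.35], [0.12, 0.09]]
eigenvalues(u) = [(-0.57+0.61j), (-0.57-0.61j)]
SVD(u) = [[0.24, 0.97], [0.97, -0.24]] @ diag([1.1489172652066948, 0.6104007844932449]) @ [[0.58, -0.81], [-0.81, -0.58]]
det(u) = 0.70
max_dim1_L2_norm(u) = 1.12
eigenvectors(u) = [[0.25+0.60j, (0.25-0.6j)], [(0.76+0j), 0.76-0.00j]]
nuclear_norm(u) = 1.76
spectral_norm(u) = 1.15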